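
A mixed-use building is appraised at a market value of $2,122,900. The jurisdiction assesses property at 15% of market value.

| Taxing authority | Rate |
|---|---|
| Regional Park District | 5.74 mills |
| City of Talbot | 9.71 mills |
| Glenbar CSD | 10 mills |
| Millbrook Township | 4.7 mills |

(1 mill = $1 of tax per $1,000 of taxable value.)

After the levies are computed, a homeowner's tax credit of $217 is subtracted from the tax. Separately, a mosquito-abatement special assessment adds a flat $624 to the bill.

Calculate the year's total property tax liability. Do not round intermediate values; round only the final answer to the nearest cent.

$10,007.82

Assessed value = $2,122,900 × 0.15 = $318,435
Regional Park District: $318,435 × 0.00574 = $1,827.8169
City of Talbot: $318,435 × 0.00971 = $3,092.00385
Glenbar CSD: $318,435 × 0.01 = $3,184.35
Millbrook Township: $318,435 × 0.0047 = $1,496.6445
Levies subtotal = $9,600.81525
After credit = $9,600.81525 − $217 = $9,383.81525
Total = $9,383.81525 + $624 = $10,007.81525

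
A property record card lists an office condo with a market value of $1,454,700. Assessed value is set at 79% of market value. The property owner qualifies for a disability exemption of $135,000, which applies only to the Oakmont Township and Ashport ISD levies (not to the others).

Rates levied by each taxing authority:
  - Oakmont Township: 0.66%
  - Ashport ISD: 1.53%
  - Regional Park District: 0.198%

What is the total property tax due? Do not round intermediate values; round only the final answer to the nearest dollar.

Assessed value = $1,454,700 × 0.79 = $1,149,213
Oakmont Township: ($1,149,213 − $135,000) × 0.0066 = $1,014,213 × 0.0066 = $6,693.8058
Ashport ISD: ($1,149,213 − $135,000) × 0.0153 = $1,014,213 × 0.0153 = $15,517.4589
Regional Park District: $1,149,213 × 0.00198 = $2,275.44174
Total = $24,486.70644

$24,487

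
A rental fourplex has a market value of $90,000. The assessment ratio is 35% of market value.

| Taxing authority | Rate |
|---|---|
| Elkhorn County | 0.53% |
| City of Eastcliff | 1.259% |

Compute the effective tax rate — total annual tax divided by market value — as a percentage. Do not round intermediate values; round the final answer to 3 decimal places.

Assessed value = $90,000 × 0.35 = $31,500
Elkhorn County: $31,500 × 0.0053 = $166.95
City of Eastcliff: $31,500 × 0.01259 = $396.585
Total tax = $563.535
Effective rate = $563.535 ÷ $90,000 = 0.626% of market value

0.626%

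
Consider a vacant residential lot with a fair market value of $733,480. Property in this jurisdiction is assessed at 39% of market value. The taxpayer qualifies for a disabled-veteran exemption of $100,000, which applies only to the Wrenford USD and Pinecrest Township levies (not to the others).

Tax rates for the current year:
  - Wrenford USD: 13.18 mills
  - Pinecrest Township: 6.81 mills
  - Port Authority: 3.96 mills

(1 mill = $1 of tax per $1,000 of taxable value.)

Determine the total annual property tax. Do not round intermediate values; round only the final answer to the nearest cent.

$4,852.07

Assessed value = $733,480 × 0.39 = $286,057.2
Wrenford USD: ($286,057.2 − $100,000) × 0.01318 = $186,057.2 × 0.01318 = $2,452.233896
Pinecrest Township: ($286,057.2 − $100,000) × 0.00681 = $186,057.2 × 0.00681 = $1,267.049532
Port Authority: $286,057.2 × 0.00396 = $1,132.786512
Total = $4,852.06994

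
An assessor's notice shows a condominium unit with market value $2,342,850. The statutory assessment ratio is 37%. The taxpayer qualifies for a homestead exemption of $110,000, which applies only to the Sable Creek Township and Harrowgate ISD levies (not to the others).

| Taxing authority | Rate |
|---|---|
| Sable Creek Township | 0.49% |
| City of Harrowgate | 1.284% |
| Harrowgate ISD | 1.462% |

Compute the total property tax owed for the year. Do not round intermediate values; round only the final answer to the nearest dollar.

$25,904

Assessed value = $2,342,850 × 0.37 = $866,854.5
Sable Creek Township: ($866,854.5 − $110,000) × 0.0049 = $756,854.5 × 0.0049 = $3,708.58705
City of Harrowgate: $866,854.5 × 0.01284 = $11,130.41178
Harrowgate ISD: ($866,854.5 − $110,000) × 0.01462 = $756,854.5 × 0.01462 = $11,065.21279
Total = $25,904.21162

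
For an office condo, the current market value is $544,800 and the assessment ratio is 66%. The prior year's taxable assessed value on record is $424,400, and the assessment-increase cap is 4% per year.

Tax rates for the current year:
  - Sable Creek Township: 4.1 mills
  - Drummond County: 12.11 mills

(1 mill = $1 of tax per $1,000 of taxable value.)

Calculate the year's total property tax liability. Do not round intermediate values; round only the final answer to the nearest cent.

Uncapped assessed value = $544,800 × 0.66 = $359,568
Cap limit = $424,400 × 1.04 = $441,376
Taxable assessed value = min($359,568, $441,376) = $359,568 (cap does not bind)
Sable Creek Township: $359,568 × 0.0041 = $1,474.2288
Drummond County: $359,568 × 0.01211 = $4,354.36848
Total = $5,828.59728

$5,828.60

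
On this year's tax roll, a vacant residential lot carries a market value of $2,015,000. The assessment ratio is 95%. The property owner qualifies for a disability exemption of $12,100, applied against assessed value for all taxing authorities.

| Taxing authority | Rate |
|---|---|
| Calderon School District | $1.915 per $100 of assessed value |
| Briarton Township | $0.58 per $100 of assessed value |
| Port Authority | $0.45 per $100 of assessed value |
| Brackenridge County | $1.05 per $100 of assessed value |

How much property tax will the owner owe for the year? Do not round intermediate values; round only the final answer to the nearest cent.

$75,990.89

Assessed value = $2,015,000 × 0.95 = $1,914,250
Taxable value = $1,914,250 − $12,100 = $1,902,150
Calderon School District: $1,902,150 × 0.01915 = $36,426.1725
Briarton Township: $1,902,150 × 0.0058 = $11,032.47
Port Authority: $1,902,150 × 0.0045 = $8,559.675
Brackenridge County: $1,902,150 × 0.0105 = $19,972.575
Total = $36,426.1725 + $11,032.47 + $8,559.675 + $19,972.575 = $75,990.8925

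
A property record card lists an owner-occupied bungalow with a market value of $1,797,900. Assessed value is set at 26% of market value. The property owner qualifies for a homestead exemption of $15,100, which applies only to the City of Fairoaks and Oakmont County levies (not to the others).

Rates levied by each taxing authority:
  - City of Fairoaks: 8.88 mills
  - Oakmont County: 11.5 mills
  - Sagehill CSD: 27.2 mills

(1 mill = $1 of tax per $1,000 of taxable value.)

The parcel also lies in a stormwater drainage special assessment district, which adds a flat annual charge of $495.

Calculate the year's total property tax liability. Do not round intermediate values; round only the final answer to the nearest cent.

Assessed value = $1,797,900 × 0.26 = $467,454
City of Fairoaks: ($467,454 − $15,100) × 0.00888 = $452,354 × 0.00888 = $4,016.90352
Oakmont County: ($467,454 − $15,100) × 0.0115 = $452,354 × 0.0115 = $5,202.071
Sagehill CSD: $467,454 × 0.0272 = $12,714.7488
Levies subtotal = $21,933.72332
Total = $21,933.72332 + $495 = $22,428.72332

$22,428.72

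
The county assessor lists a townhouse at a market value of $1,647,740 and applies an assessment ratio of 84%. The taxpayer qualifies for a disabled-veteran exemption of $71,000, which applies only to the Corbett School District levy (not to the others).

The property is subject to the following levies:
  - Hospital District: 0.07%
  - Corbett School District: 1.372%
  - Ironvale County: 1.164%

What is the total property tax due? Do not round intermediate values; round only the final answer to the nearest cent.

Assessed value = $1,647,740 × 0.84 = $1,384,101.6
Hospital District: $1,384,101.6 × 0.0007 = $968.87112
Corbett School District: ($1,384,101.6 − $71,000) × 0.01372 = $1,313,101.6 × 0.01372 = $18,015.753952
Ironvale County: $1,384,101.6 × 0.01164 = $16,110.942624
Total = $35,095.567696

$35,095.57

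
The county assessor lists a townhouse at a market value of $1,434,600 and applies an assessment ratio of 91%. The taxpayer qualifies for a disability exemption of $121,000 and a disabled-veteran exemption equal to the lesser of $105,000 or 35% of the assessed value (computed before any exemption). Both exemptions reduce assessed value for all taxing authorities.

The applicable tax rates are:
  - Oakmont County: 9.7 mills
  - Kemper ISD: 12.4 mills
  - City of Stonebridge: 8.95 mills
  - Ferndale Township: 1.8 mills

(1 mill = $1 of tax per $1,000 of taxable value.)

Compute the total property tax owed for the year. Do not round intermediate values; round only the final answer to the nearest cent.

$35,461.12

Assessed value = $1,434,600 × 0.91 = $1,305,486
Disabled-veteran exemption = min($105,000, 35% × $1,305,486) = min($105,000, $456,920.1) = $105,000 (dollar cap binds)
Taxable value = $1,305,486 − $121,000 − $105,000 = $1,079,486
Oakmont County: $1,079,486 × 0.0097 = $10,471.0142
Kemper ISD: $1,079,486 × 0.0124 = $13,385.6264
City of Stonebridge: $1,079,486 × 0.00895 = $9,661.3997
Ferndale Township: $1,079,486 × 0.0018 = $1,943.0748
Total = $35,461.1151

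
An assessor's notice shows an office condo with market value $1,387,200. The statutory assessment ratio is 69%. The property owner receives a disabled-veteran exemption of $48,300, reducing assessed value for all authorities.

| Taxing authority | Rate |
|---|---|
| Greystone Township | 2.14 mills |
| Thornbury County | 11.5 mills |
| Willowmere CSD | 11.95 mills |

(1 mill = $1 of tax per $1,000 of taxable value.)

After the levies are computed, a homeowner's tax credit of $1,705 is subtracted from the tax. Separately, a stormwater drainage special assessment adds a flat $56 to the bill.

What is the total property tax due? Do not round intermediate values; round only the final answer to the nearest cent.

Assessed value = $1,387,200 × 0.69 = $957,168
Taxable value = $957,168 − $48,300 = $908,868
Greystone Township: $908,868 × 0.00214 = $1,944.97752
Thornbury County: $908,868 × 0.0115 = $10,451.982
Willowmere CSD: $908,868 × 0.01195 = $10,860.9726
Levies subtotal = $23,257.93212
After credit = $23,257.93212 − $1,705 = $21,552.93212
Total = $21,552.93212 + $56 = $21,608.93212

$21,608.93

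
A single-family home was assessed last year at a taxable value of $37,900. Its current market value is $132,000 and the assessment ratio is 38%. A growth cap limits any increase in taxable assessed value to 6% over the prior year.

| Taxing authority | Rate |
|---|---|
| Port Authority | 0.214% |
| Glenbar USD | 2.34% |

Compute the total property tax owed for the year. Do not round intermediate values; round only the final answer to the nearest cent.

$1,026.04

Uncapped assessed value = $132,000 × 0.38 = $50,160
Cap limit = $37,900 × 1.06 = $40,174
Taxable assessed value = min($50,160, $40,174) = $40,174 (cap binds)
Port Authority: $40,174 × 0.00214 = $85.97236
Glenbar USD: $40,174 × 0.0234 = $940.0716
Total = $1,026.04396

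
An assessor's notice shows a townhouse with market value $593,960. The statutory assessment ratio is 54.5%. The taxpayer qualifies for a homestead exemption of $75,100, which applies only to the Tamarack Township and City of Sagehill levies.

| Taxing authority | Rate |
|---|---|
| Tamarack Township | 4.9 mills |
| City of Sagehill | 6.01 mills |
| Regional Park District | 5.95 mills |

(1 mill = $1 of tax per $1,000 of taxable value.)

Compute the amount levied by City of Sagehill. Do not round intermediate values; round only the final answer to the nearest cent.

$1,494.14

Assessed value = $593,960 × 0.545 = $323,708.2
City of Sagehill taxable value = $323,708.2 − $75,100 = $248,608.2
City of Sagehill levy = $248,608.2 × 0.00601 = $1,494.135282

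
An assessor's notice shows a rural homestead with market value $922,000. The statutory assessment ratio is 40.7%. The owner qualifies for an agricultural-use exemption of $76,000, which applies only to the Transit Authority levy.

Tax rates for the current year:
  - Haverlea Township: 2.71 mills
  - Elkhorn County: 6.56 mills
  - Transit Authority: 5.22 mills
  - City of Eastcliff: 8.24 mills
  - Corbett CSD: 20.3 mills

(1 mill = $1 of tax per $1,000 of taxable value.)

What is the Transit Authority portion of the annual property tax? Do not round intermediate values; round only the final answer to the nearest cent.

Assessed value = $922,000 × 0.407 = $375,254
Transit Authority taxable value = $375,254 − $76,000 = $299,254
Transit Authority levy = $299,254 × 0.00522 = $1,562.10588

$1,562.11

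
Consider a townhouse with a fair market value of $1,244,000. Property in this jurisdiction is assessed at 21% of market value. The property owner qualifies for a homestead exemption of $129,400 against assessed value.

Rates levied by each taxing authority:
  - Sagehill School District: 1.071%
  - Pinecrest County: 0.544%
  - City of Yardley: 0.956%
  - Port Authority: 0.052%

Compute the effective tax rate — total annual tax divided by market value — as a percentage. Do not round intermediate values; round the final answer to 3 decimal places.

0.278%

Assessed value = $1,244,000 × 0.21 = $261,240
Taxable value = $261,240 − $129,400 = $131,840
Sagehill School District: $131,840 × 0.01071 = $1,412.0064
Pinecrest County: $131,840 × 0.00544 = $717.2096
City of Yardley: $131,840 × 0.00956 = $1,260.3904
Port Authority: $131,840 × 0.00052 = $68.5568
Total tax = $3,458.1632
Effective rate = $3,458.1632 ÷ $1,244,000 = 0.278% of market value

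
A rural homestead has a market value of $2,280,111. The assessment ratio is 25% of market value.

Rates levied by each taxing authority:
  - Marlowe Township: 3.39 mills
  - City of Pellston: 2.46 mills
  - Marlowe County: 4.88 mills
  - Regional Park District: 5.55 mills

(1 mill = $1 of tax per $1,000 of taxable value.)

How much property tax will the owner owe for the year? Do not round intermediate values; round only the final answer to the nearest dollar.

Assessed value = $2,280,111 × 0.25 = $570,027.75
Marlowe Township: $570,027.75 × 0.00339 = $1,932.3940725
City of Pellston: $570,027.75 × 0.00246 = $1,402.268265
Marlowe County: $570,027.75 × 0.00488 = $2,781.73542
Regional Park District: $570,027.75 × 0.00555 = $3,163.6540125
Total = $1,932.3940725 + $1,402.268265 + $2,781.73542 + $3,163.6540125 = $9,280.05177

$9,280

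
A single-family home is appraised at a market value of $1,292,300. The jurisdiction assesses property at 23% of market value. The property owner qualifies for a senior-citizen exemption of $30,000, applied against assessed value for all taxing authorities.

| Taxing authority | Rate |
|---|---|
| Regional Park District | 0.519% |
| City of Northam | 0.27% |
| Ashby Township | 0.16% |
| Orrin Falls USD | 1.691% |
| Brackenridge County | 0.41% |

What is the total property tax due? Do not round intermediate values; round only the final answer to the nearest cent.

Assessed value = $1,292,300 × 0.23 = $297,229
Taxable value = $297,229 − $30,000 = $267,229
Regional Park District: $267,229 × 0.00519 = $1,386.91851
City of Northam: $267,229 × 0.0027 = $721.5183
Ashby Township: $267,229 × 0.0016 = $427.5664
Orrin Falls USD: $267,229 × 0.01691 = $4,518.84239
Brackenridge County: $267,229 × 0.0041 = $1,095.6389
Total = $1,386.91851 + $721.5183 + $427.5664 + $4,518.84239 + $1,095.6389 = $8,150.4845

$8,150.48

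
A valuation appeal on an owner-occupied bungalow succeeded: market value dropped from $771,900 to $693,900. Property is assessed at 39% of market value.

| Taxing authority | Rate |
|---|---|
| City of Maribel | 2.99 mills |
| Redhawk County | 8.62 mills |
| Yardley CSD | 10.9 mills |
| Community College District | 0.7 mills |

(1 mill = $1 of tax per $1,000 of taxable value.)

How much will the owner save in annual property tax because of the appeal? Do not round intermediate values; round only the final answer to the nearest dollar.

$706

Old assessed value = $771,900 × 0.39 = $301,041
New assessed value = $693,900 × 0.39 = $270,621
Combined rate = 0.00299 + 0.00862 + 0.0109 + 0.0007 = 0.02321
Old tax = $301,041 × 0.02321 = $6,987.16161
New tax = $270,621 × 0.02321 = $6,281.11341
Reduction = $6,987.16161 − $6,281.11341 = $706.0482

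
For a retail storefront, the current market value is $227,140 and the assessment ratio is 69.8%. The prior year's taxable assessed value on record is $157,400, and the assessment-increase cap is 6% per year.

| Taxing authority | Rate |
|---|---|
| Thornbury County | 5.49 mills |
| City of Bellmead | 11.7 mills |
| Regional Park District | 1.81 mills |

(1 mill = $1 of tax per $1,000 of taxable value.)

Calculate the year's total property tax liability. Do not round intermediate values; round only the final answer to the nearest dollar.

$3,012

Uncapped assessed value = $227,140 × 0.698 = $158,543.72
Cap limit = $157,400 × 1.06 = $166,844
Taxable assessed value = min($158,543.72, $166,844) = $158,543.72 (cap does not bind)
Thornbury County: $158,543.72 × 0.00549 = $870.4050228
City of Bellmead: $158,543.72 × 0.0117 = $1,854.961524
Regional Park District: $158,543.72 × 0.00181 = $286.9641332
Total = $3,012.33068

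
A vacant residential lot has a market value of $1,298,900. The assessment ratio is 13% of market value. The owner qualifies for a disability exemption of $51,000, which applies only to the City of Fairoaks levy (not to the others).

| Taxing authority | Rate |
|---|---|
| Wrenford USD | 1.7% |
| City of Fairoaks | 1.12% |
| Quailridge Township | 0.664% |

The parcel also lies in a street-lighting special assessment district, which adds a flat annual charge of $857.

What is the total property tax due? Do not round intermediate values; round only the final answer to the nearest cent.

$6,168.78

Assessed value = $1,298,900 × 0.13 = $168,857
Wrenford USD: $168,857 × 0.017 = $2,870.569
City of Fairoaks: ($168,857 − $51,000) × 0.0112 = $117,857 × 0.0112 = $1,319.9984
Quailridge Township: $168,857 × 0.00664 = $1,121.21048
Levies subtotal = $5,311.77788
Total = $5,311.77788 + $857 = $6,168.77788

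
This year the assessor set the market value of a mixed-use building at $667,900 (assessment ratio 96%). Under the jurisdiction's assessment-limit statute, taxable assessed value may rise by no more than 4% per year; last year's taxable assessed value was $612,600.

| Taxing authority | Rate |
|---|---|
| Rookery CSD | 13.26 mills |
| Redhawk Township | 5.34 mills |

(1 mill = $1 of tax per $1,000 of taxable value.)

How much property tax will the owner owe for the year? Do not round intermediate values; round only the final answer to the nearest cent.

Uncapped assessed value = $667,900 × 0.96 = $641,184
Cap limit = $612,600 × 1.04 = $637,104
Taxable assessed value = min($641,184, $637,104) = $637,104 (cap binds)
Rookery CSD: $637,104 × 0.01326 = $8,447.99904
Redhawk Township: $637,104 × 0.00534 = $3,402.13536
Total = $11,850.1344

$11,850.13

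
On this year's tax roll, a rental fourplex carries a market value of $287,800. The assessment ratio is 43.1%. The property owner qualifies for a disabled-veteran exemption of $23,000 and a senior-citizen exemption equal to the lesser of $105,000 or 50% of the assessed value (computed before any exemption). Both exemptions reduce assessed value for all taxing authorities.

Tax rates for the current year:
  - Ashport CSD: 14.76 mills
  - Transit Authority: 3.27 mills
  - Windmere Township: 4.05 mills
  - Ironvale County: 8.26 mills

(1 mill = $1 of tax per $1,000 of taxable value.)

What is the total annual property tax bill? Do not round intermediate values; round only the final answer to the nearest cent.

$1,183.89

Assessed value = $287,800 × 0.431 = $124,041.8
Senior-citizen exemption = min($105,000, 50% × $124,041.8) = min($105,000, $62,020.9) = $62,020.9 (percentage binds)
Taxable value = $124,041.8 − $23,000 − $62,020.9 = $39,020.9
Ashport CSD: $39,020.9 × 0.01476 = $575.948484
Transit Authority: $39,020.9 × 0.00327 = $127.598343
Windmere Township: $39,020.9 × 0.00405 = $158.034645
Ironvale County: $39,020.9 × 0.00826 = $322.312634
Total = $1,183.894106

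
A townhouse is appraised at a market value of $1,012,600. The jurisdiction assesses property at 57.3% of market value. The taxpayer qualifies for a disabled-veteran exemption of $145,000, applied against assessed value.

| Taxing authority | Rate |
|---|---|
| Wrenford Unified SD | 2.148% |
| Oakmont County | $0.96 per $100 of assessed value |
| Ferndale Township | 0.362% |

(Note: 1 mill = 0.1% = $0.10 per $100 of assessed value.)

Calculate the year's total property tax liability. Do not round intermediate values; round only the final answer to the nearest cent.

Assessed value = $1,012,600 × 0.573 = $580,219.8
Taxable value = $580,219.8 − $145,000 = $435,219.8
Wrenford Unified SD: $435,219.8 × 0.02148 = $9,348.521304
Oakmont County: $435,219.8 × 0.0096 = $4,178.11008
Ferndale Township: $435,219.8 × 0.00362 = $1,575.495676
Total = $15,102.12706

$15,102.13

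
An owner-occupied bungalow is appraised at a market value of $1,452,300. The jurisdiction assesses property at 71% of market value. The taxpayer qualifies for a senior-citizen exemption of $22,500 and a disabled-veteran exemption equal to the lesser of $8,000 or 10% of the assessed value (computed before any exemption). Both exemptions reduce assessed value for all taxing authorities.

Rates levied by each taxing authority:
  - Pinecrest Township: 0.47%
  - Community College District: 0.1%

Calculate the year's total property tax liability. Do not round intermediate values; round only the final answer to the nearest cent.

Assessed value = $1,452,300 × 0.71 = $1,031,133
Disabled-veteran exemption = min($8,000, 10% × $1,031,133) = min($8,000, $103,113.3) = $8,000 (dollar cap binds)
Taxable value = $1,031,133 − $22,500 − $8,000 = $1,000,633
Pinecrest Township: $1,000,633 × 0.0047 = $4,702.9751
Community College District: $1,000,633 × 0.001 = $1,000.633
Total = $5,703.6081

$5,703.61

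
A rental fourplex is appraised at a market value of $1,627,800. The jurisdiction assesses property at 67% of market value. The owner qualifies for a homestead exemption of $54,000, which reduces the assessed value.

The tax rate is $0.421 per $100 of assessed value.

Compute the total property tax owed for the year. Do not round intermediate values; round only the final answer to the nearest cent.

$4,364.20

Assessed value = $1,627,800 × 0.67 = $1,090,626
Taxable value = $1,090,626 − $54,000 = $1,036,626
Tax = $1,036,626 × 0.00421 = $4,364.19546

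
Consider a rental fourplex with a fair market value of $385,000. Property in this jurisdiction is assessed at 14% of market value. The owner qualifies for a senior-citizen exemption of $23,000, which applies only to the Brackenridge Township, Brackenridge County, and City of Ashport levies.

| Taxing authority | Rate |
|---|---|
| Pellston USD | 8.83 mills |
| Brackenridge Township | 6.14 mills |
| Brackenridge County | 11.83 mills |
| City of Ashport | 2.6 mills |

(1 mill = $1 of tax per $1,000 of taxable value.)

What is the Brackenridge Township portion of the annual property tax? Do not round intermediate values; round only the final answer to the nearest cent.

$189.73

Assessed value = $385,000 × 0.14 = $53,900
Brackenridge Township taxable value = $53,900 − $23,000 = $30,900
Brackenridge Township levy = $30,900 × 0.00614 = $189.726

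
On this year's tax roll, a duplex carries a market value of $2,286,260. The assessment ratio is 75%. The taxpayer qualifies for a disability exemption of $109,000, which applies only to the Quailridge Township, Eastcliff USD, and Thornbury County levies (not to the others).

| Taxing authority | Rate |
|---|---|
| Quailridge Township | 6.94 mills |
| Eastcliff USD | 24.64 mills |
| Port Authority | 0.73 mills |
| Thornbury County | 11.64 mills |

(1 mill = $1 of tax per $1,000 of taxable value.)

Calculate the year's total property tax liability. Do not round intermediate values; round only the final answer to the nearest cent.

$70,649.87

Assessed value = $2,286,260 × 0.75 = $1,714,695
Quailridge Township: ($1,714,695 − $109,000) × 0.00694 = $1,605,695 × 0.00694 = $11,143.5233
Eastcliff USD: ($1,714,695 − $109,000) × 0.02464 = $1,605,695 × 0.02464 = $39,564.3248
Port Authority: $1,714,695 × 0.00073 = $1,251.72735
Thornbury County: ($1,714,695 − $109,000) × 0.01164 = $1,605,695 × 0.01164 = $18,690.2898
Total = $70,649.86525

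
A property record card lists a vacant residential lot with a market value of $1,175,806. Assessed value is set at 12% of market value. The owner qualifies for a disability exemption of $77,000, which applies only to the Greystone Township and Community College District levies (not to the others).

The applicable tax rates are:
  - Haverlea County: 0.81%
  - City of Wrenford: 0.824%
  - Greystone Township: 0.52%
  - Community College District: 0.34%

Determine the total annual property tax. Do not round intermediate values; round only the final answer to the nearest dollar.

$2,857

Assessed value = $1,175,806 × 0.12 = $141,096.72
Haverlea County: $141,096.72 × 0.0081 = $1,142.883432
City of Wrenford: $141,096.72 × 0.00824 = $1,162.6369728
Greystone Township: ($141,096.72 − $77,000) × 0.0052 = $64,096.72 × 0.0052 = $333.302944
Community College District: ($141,096.72 − $77,000) × 0.0034 = $64,096.72 × 0.0034 = $217.928848
Total = $2,856.7521968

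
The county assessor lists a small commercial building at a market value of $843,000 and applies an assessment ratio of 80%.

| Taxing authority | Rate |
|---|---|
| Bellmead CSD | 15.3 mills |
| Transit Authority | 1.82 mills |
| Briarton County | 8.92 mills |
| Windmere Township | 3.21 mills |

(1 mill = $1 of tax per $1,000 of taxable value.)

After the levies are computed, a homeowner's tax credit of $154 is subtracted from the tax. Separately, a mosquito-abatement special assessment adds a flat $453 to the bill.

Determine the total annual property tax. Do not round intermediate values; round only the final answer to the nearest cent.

Assessed value = $843,000 × 0.8 = $674,400
Bellmead CSD: $674,400 × 0.0153 = $10,318.32
Transit Authority: $674,400 × 0.00182 = $1,227.408
Briarton County: $674,400 × 0.00892 = $6,015.648
Windmere Township: $674,400 × 0.00321 = $2,164.824
Levies subtotal = $19,726.2
After credit = $19,726.2 − $154 = $19,572.2
Total = $19,572.2 + $453 = $20,025.2

$20,025.20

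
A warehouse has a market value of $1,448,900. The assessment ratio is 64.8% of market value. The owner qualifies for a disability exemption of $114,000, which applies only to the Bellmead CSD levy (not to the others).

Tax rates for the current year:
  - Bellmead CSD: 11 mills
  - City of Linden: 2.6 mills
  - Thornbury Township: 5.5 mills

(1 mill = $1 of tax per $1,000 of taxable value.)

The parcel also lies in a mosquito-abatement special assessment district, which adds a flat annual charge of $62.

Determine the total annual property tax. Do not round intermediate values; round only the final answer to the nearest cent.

$16,740.75

Assessed value = $1,448,900 × 0.648 = $938,887.2
Bellmead CSD: ($938,887.2 − $114,000) × 0.011 = $824,887.2 × 0.011 = $9,073.7592
City of Linden: $938,887.2 × 0.0026 = $2,441.10672
Thornbury Township: $938,887.2 × 0.0055 = $5,163.8796
Levies subtotal = $16,678.74552
Total = $16,678.74552 + $62 = $16,740.74552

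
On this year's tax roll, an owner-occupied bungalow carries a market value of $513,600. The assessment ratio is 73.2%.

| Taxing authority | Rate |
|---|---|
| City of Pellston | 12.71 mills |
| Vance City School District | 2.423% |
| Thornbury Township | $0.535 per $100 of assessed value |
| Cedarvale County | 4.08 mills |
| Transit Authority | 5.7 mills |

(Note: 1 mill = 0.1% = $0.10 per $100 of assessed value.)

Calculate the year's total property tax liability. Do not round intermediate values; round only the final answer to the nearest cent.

Assessed value = $513,600 × 0.732 = $375,955.2
City of Pellston: $375,955.2 × 0.01271 = $4,778.390592
Vance City School District: $375,955.2 × 0.02423 = $9,109.394496
Thornbury Township: $375,955.2 × 0.00535 = $2,011.36032
Cedarvale County: $375,955.2 × 0.00408 = $1,533.897216
Transit Authority: $375,955.2 × 0.0057 = $2,142.94464
Total = $19,575.987264

$19,575.99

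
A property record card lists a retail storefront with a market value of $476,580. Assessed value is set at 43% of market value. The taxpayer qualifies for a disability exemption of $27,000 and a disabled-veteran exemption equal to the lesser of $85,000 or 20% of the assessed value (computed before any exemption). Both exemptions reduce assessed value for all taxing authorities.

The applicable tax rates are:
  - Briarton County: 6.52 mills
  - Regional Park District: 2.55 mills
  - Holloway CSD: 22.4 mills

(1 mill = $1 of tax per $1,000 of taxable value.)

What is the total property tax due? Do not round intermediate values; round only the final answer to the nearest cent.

Assessed value = $476,580 × 0.43 = $204,929.4
Disabled-veteran exemption = min($85,000, 20% × $204,929.4) = min($85,000, $40,985.88) = $40,985.88 (percentage binds)
Taxable value = $204,929.4 − $27,000 − $40,985.88 = $136,943.52
Briarton County: $136,943.52 × 0.00652 = $892.8717504
Regional Park District: $136,943.52 × 0.00255 = $349.205976
Holloway CSD: $136,943.52 × 0.0224 = $3,067.534848
Total = $4,309.6125744

$4,309.61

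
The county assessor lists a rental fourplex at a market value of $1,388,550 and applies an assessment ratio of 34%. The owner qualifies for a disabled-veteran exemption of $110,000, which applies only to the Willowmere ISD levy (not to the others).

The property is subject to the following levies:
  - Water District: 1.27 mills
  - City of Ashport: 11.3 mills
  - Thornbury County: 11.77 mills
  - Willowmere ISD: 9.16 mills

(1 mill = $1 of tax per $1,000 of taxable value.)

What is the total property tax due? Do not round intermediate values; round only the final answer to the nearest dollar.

$14,808

Assessed value = $1,388,550 × 0.34 = $472,107
Water District: $472,107 × 0.00127 = $599.57589
City of Ashport: $472,107 × 0.0113 = $5,334.8091
Thornbury County: $472,107 × 0.01177 = $5,556.69939
Willowmere ISD: ($472,107 − $110,000) × 0.00916 = $362,107 × 0.00916 = $3,316.90012
Total = $14,807.9845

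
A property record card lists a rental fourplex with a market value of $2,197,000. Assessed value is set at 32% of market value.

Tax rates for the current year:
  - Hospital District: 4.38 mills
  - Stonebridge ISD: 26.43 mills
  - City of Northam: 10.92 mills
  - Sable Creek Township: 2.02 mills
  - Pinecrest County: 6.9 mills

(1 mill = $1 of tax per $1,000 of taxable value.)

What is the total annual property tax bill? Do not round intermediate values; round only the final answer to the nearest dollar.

Assessed value = $2,197,000 × 0.32 = $703,040
Hospital District: $703,040 × 0.00438 = $3,079.3152
Stonebridge ISD: $703,040 × 0.02643 = $18,581.3472
City of Northam: $703,040 × 0.01092 = $7,677.1968
Sable Creek Township: $703,040 × 0.00202 = $1,420.1408
Pinecrest County: $703,040 × 0.0069 = $4,850.976
Total = $3,079.3152 + $18,581.3472 + $7,677.1968 + $1,420.1408 + $4,850.976 = $35,608.976

$35,609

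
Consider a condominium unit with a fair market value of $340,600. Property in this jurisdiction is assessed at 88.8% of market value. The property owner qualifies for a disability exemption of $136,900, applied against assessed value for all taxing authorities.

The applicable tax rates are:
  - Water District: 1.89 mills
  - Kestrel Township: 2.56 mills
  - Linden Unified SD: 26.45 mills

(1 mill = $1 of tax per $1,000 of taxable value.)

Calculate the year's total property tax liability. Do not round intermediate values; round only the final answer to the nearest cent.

Assessed value = $340,600 × 0.888 = $302,452.8
Taxable value = $302,452.8 − $136,900 = $165,552.8
Water District: $165,552.8 × 0.00189 = $312.894792
Kestrel Township: $165,552.8 × 0.00256 = $423.815168
Linden Unified SD: $165,552.8 × 0.02645 = $4,378.87156
Total = $312.894792 + $423.815168 + $4,378.87156 = $5,115.58152

$5,115.58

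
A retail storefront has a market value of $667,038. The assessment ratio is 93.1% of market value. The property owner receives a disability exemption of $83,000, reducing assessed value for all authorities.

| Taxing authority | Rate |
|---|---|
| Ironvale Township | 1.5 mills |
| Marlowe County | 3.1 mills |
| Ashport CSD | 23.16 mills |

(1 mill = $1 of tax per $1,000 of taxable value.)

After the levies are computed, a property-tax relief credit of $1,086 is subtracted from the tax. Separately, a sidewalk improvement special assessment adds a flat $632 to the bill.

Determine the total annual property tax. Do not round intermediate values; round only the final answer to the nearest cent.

Assessed value = $667,038 × 0.931 = $621,012.378
Taxable value = $621,012.378 − $83,000 = $538,012.378
Ironvale Township: $538,012.378 × 0.0015 = $807.018567
Marlowe County: $538,012.378 × 0.0031 = $1,667.8383718
Ashport CSD: $538,012.378 × 0.02316 = $12,460.36667448
Levies subtotal = $14,935.22361328
After credit = $14,935.22361328 − $1,086 = $13,849.22361328
Total = $13,849.22361328 + $632 = $14,481.22361328

$14,481.22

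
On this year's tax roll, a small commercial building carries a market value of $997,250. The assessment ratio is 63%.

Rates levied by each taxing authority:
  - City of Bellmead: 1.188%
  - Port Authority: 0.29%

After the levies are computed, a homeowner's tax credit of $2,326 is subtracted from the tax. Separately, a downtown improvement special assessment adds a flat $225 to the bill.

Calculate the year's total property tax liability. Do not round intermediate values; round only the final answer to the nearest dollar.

Assessed value = $997,250 × 0.63 = $628,267.5
City of Bellmead: $628,267.5 × 0.01188 = $7,463.8179
Port Authority: $628,267.5 × 0.0029 = $1,821.97575
Levies subtotal = $9,285.79365
After credit = $9,285.79365 − $2,326 = $6,959.79365
Total = $6,959.79365 + $225 = $7,184.79365

$7,185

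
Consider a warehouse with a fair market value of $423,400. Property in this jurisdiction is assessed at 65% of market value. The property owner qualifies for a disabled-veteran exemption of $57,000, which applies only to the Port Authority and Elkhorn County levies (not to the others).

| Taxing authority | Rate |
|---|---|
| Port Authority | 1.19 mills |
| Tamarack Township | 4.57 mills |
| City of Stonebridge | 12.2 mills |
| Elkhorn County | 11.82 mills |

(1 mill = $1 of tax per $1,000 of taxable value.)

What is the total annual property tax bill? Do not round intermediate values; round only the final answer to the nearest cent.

$7,454.18

Assessed value = $423,400 × 0.65 = $275,210
Port Authority: ($275,210 − $57,000) × 0.00119 = $218,210 × 0.00119 = $259.6699
Tamarack Township: $275,210 × 0.00457 = $1,257.7097
City of Stonebridge: $275,210 × 0.0122 = $3,357.562
Elkhorn County: ($275,210 − $57,000) × 0.01182 = $218,210 × 0.01182 = $2,579.2422
Total = $7,454.1838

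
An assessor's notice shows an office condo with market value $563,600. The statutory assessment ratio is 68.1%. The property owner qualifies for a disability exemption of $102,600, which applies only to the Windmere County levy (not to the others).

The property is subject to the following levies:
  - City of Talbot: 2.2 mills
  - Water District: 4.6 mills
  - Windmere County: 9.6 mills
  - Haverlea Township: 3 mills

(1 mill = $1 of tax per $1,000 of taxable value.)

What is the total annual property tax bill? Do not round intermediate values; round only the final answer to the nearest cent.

Assessed value = $563,600 × 0.681 = $383,811.6
City of Talbot: $383,811.6 × 0.0022 = $844.38552
Water District: $383,811.6 × 0.0046 = $1,765.53336
Windmere County: ($383,811.6 − $102,600) × 0.0096 = $281,211.6 × 0.0096 = $2,699.63136
Haverlea Township: $383,811.6 × 0.003 = $1,151.4348
Total = $6,460.98504

$6,460.99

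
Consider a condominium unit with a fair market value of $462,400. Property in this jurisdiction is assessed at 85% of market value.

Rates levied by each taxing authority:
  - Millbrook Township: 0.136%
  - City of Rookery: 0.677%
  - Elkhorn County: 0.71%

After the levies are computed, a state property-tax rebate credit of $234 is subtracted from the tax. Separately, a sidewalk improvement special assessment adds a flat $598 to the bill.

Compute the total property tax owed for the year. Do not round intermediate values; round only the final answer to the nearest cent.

$6,350.00

Assessed value = $462,400 × 0.85 = $393,040
Millbrook Township: $393,040 × 0.00136 = $534.5344
City of Rookery: $393,040 × 0.00677 = $2,660.8808
Elkhorn County: $393,040 × 0.0071 = $2,790.584
Levies subtotal = $5,985.9992
After credit = $5,985.9992 − $234 = $5,751.9992
Total = $5,751.9992 + $598 = $6,349.9992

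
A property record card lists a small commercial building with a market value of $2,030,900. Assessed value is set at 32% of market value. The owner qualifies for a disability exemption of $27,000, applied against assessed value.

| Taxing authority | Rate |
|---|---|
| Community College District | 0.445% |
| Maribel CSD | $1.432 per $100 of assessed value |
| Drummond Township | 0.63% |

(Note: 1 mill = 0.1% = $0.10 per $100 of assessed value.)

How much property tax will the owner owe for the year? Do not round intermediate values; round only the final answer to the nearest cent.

$15,615.80

Assessed value = $2,030,900 × 0.32 = $649,888
Taxable value = $649,888 − $27,000 = $622,888
Community College District: $622,888 × 0.00445 = $2,771.8516
Maribel CSD: $622,888 × 0.01432 = $8,919.75616
Drummond Township: $622,888 × 0.0063 = $3,924.1944
Total = $15,615.80216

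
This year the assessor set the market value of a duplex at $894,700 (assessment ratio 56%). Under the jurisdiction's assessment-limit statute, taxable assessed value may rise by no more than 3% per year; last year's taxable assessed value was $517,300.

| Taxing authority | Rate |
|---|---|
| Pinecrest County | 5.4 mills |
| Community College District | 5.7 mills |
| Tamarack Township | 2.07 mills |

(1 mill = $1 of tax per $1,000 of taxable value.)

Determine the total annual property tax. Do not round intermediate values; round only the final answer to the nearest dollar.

Uncapped assessed value = $894,700 × 0.56 = $501,032
Cap limit = $517,300 × 1.03 = $532,819
Taxable assessed value = min($501,032, $532,819) = $501,032 (cap does not bind)
Pinecrest County: $501,032 × 0.0054 = $2,705.5728
Community College District: $501,032 × 0.0057 = $2,855.8824
Tamarack Township: $501,032 × 0.00207 = $1,037.13624
Total = $6,598.59144

$6,599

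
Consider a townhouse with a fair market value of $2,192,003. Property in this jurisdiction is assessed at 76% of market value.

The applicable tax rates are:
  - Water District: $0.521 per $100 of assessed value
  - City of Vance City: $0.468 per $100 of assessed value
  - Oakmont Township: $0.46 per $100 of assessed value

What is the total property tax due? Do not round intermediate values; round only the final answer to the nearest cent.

Assessed value = $2,192,003 × 0.76 = $1,665,922.28
Water District: $1,665,922.28 × 0.00521 = $8,679.4550788
City of Vance City: $1,665,922.28 × 0.00468 = $7,796.5162704
Oakmont Township: $1,665,922.28 × 0.0046 = $7,663.242488
Total = $8,679.4550788 + $7,796.5162704 + $7,663.242488 = $24,139.2138372

$24,139.21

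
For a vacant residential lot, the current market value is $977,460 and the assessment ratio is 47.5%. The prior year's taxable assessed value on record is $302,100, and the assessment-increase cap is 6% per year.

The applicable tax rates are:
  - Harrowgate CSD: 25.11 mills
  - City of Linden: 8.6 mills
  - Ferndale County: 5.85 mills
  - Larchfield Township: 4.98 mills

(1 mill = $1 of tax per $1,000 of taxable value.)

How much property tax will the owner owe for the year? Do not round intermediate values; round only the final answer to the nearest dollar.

Uncapped assessed value = $977,460 × 0.475 = $464,293.5
Cap limit = $302,100 × 1.06 = $320,226
Taxable assessed value = min($464,293.5, $320,226) = $320,226 (cap binds)
Harrowgate CSD: $320,226 × 0.02511 = $8,040.87486
City of Linden: $320,226 × 0.0086 = $2,753.9436
Ferndale County: $320,226 × 0.00585 = $1,873.3221
Larchfield Township: $320,226 × 0.00498 = $1,594.72548
Total = $14,262.86604

$14,263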